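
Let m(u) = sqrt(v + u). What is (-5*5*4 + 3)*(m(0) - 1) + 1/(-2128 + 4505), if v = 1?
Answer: 1/2377 ≈ 0.00042070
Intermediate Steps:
m(u) = sqrt(1 + u)
(-5*5*4 + 3)*(m(0) - 1) + 1/(-2128 + 4505) = (-5*5*4 + 3)*(sqrt(1 + 0) - 1) + 1/(-2128 + 4505) = (-25*4 + 3)*(sqrt(1) - 1) + 1/2377 = (-100 + 3)*(1 - 1) + 1/2377 = -97*0 + 1/2377 = 0 + 1/2377 = 1/2377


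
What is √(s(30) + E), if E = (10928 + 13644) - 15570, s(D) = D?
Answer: 2*√2258 ≈ 95.037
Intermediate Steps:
E = 9002 (E = 24572 - 15570 = 9002)
√(s(30) + E) = √(30 + 9002) = √9032 = 2*√2258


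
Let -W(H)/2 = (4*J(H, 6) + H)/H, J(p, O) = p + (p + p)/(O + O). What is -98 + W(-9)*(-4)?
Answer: -158/3 ≈ -52.667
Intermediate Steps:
J(p, O) = p + p/O (J(p, O) = p + (2*p)/((2*O)) = p + (2*p)*(1/(2*O)) = p + p/O)
W(H) = -34/3 (W(H) = -2*(4*(H + H/6) + H)/H = -2*(4*(7*H/6) + H)/H = -2*(14*H/3 + H)/H = -2*17*H/3/H = -2*17/3 = -34/3)
-98 + W(-9)*(-4) = -98 - 34/3*(-4) = -98 + 136/3 = -158/3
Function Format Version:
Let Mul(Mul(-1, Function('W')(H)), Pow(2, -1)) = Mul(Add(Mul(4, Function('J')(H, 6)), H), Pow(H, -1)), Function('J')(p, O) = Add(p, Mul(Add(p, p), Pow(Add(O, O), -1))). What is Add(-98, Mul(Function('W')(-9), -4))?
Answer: Rational(-158, 3) ≈ -52.667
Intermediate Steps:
Function('J')(p, O) = Add(p, Mul(p, Pow(O, -1))) (Function('J')(p, O) = Add(p, Mul(Mul(2, p), Pow(Mul(2, O), -1))) = Add(p, Mul(Mul(2, p), Mul(Rational(1, 2), Pow(O, -1)))) = Add(p, Mul(p, Pow(O, -1))))
Function('W')(H) = Rational(-34, 3) (Function('W')(H) = Mul(-2, Mul(Add(Mul(4, Add(H, Mul(H, Pow(6, -1)))), H), Pow(H, -1))) = Mul(-2, Mul(Add(Mul(4, Add(H, Mul(H, Rational(1, 6)))), H), Pow(H, -1))) = Mul(-2, Mul(Add(Mul(4, Add(H, Mul(Rational(1, 6), H))), H), Pow(H, -1))) = Mul(-2, Mul(Add(Mul(4, Mul(Rational(7, 6), H)), H), Pow(H, -1))) = Mul(-2, Mul(Add(Mul(Rational(14, 3), H), H), Pow(H, -1))) = Mul(-2, Mul(Mul(Rational(17, 3), H), Pow(H, -1))) = Mul(-2, Rational(17, 3)) = Rational(-34, 3))
Add(-98, Mul(Function('W')(-9), -4)) = Add(-98, Mul(Rational(-34, 3), -4)) = Add(-98, Rational(136, 3)) = Rational(-158, 3)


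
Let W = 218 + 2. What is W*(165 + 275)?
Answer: 96800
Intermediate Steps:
W = 220
W*(165 + 275) = 220*(165 + 275) = 220*440 = 96800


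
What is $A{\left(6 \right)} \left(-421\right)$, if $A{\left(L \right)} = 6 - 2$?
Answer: $-1684$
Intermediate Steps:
$A{\left(L \right)} = 4$
$A{\left(6 \right)} \left(-421\right) = 4 \left(-421\right) = -1684$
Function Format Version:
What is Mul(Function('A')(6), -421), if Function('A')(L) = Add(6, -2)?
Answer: -1684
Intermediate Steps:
Function('A')(L) = 4
Mul(Function('A')(6), -421) = Mul(4, -421) = -1684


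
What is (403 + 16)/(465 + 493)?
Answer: 419/958 ≈ 0.43737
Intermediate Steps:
(403 + 16)/(465 + 493) = 419/958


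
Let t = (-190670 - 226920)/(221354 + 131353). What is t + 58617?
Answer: 20674208629/352707 ≈ 58616.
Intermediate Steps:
t = -417590/352707 ≈ -1.1840
t + 58617 = -417590/352707 + 58617 = 20674208629/352707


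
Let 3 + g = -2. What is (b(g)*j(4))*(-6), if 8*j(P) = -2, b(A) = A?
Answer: -15/2 ≈ -7.5000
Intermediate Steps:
g = -5 (g = -3 - 2 = -5)
j(P) = -¼ (j(P) = (⅛)*(-2) = -¼)
(b(g)*j(4))*(-6) = -5*(-¼)*(-6) = (5/4)*(-6) = -15/2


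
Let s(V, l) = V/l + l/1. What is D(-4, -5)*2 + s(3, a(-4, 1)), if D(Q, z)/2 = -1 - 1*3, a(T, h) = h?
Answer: -12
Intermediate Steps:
D(Q, z) = -8 (D(Q, z) = 2*(-1 - 1*3) = 2*(-1 - 3) = 2*(-4) = -8)
s(V, l) = l + V/l (s(V, l) = V/l + l*1 = V/l + l = l + V/l)
D(-4, -5)*2 + s(3, a(-4, 1)) = -8*2 + (1 + 3/1) = -16 + (1 + 3*1) = -16 + (1 + 3) = -16 + 4 = -12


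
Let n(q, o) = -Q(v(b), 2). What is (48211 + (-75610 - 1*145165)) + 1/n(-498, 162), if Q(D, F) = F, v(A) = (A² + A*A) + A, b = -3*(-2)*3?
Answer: -345129/2 ≈ -1.7256e+5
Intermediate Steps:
b = 18 (b = 6*3 = 18)
v(A) = A + 2*A² (v(A) = (A² + A²) + A = 2*A² + A = A + 2*A²)
n(q, o) = -2 (n(q, o) = -1*2 = -2)
(48211 + (-75610 - 1*145165)) + 1/n(-498, 162) = (48211 + (-75610 - 1*145165)) + 1/(-2) = (48211 + (-75610 - 145165)) - ½ = (48211 - 220775) - ½ = -172564 - ½ = -345129/2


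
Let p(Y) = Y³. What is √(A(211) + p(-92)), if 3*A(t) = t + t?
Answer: I*√7006926/3 ≈ 882.35*I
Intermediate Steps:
A(t) = 2*t/3 (A(t) = (t + t)/3 = (2*t)/3 = 2*t/3)
√(A(211) + p(-92)) = √((⅔)*211 + (-92)³) = √(422/3 - 778688) = √(-2335642/3) = I*√7006926/3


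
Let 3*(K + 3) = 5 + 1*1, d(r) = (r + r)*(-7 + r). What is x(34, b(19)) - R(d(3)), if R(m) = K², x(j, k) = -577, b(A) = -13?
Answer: -578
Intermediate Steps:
d(r) = 2*r*(-7 + r) (d(r) = (2*r)*(-7 + r) = 2*r*(-7 + r))
K = -1 (K = -3 + (5 + 1*1)/3 = -3 + (5 + 1)/3 = -3 + (⅓)*6 = -3 + 2 = -1)
R(m) = 1 (R(m) = (-1)² = 1)
x(34, b(19)) - R(d(3)) = -577 - 1*1 = -577 - 1 = -578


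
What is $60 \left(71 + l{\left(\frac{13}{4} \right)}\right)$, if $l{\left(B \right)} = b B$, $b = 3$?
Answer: $4845$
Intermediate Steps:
$l{\left(B \right)} = 3 B$
$60 \left(71 + l{\left(\frac{13}{4} \right)}\right) = 60 \left(71 + 3 \cdot \frac{13}{4}\right) = 60 \left(71 + \frac{39}{4}\right) = 60 \cdot \frac{323}{4} = 4845$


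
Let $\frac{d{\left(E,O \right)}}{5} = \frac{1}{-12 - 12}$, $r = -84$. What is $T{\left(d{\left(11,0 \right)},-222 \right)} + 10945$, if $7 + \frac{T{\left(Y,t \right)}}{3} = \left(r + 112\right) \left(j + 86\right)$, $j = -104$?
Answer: $9412$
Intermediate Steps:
$d{\left(E,O \right)} = - \frac{5}{24}$ ($d{\left(E,O \right)} = \frac{5}{-12 - 12} = \frac{5}{-24} = 5 \left(- \frac{1}{24}\right) = - \frac{5}{24}$)
$T{\left(Y,t \right)} = -1533$ ($T{\left(Y,t \right)} = -21 + 3 \left(-84 + 112\right) \left(-104 + 86\right) = -21 + 3 \cdot 28 \left(-18\right) = -21 + 3 \left(-504\right) = -21 - 1512 = -1533$)
$T{\left(d{\left(11,0 \right)},-222 \right)} + 10945 = -1533 + 10945 = 9412$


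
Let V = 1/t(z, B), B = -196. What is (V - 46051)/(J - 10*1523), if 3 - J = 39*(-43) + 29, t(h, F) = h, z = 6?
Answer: 276305/81474 ≈ 3.3913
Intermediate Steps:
V = ⅙ (V = 1/6 = ⅙ ≈ 0.16667)
J = 1651 (J = 3 - (39*(-43) + 29) = 3 - (-1677 + 29) = 3 - 1*(-1648) = 3 + 1648 = 1651)
(V - 46051)/(J - 10*1523) = (⅙ - 46051)/(1651 - 10*1523) = -276305/(6*(1651 - 15230)) = -276305/6/(-13579) = -276305/6*(-1/13579) = 276305/81474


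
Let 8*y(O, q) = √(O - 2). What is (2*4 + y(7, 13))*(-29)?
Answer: -232 - 29*√5/8 ≈ -240.11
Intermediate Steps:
y(O, q) = √(-2 + O)/8 (y(O, q) = √(O - 2)/8 = √(-2 + O)/8)
(2*4 + y(7, 13))*(-29) = (2*4 + √(-2 + 7)/8)*(-29) = (8 + √5/8)*(-29) = -232 - 29*√5/8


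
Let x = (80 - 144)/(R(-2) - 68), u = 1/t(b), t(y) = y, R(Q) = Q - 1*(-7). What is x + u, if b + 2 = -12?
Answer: 17/18 ≈ 0.94444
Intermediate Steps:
R(Q) = 7 + Q (R(Q) = Q + 7 = 7 + Q)
b = -14 (b = -2 - 12 = -14)
u = -1/14 (u = 1/(-14) = -1/14 ≈ -0.071429)
x = 64/63 (x = (80 - 144)/((7 - 2) - 68) = -64/(5 - 68) = -64/(-63) = -64*(-1/63) = 64/63 ≈ 1.0159)
x + u = 64/63 - 1/14 = 17/18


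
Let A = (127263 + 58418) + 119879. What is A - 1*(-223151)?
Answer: 528711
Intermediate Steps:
A = 305560 (A = 185681 + 119879 = 305560)
A - 1*(-223151) = 305560 - 1*(-223151) = 305560 + 223151 = 528711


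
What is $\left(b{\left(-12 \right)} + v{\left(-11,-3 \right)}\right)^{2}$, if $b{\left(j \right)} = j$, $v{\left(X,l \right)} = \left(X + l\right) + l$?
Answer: $841$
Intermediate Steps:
$v{\left(X,l \right)} = X + 2 l$
$\left(b{\left(-12 \right)} + v{\left(-11,-3 \right)}\right)^{2} = \left(-12 + \left(-11 + 2 \left(-3\right)\right)\right)^{2} = \left(-12 - 17\right)^{2} = \left(-29\right)^{2} = 841$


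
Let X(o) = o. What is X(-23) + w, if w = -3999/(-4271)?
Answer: -94234/4271 ≈ -22.064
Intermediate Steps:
w = 3999/4271 (w = -3999*(-1/4271) = 3999/4271 ≈ 0.93631)
X(-23) + w = -23 + 3999/4271 = -94234/4271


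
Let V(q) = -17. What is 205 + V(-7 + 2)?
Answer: 188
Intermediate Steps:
205 + V(-7 + 2) = 205 - 17 = 188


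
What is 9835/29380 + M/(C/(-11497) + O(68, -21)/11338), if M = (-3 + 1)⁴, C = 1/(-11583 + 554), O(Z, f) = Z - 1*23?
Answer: 135174556134016045/33528631827548 ≈ 4031.6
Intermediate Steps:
O(Z, f) = -23 + Z (O(Z, f) = Z - 23 = -23 + Z)
C = -1/11029 (C = 1/(-11029) = -1/11029 ≈ -9.0670e-5)
M = 16 (M = (-2)⁴ = 16)
9835/29380 + M/(C/(-11497) + O(68, -21)/11338) = 9835/29380 + 16/(-1/11029/(-11497) + (-23 + 68)/11338) = 9835*(1/29380) + 16/(-1/11029*(-1/11497) + 45*(1/11338)) = 1967/5876 + 16/(1/126800413 + 45/11338) = 1967/5876 + 16/(5706029923/1437663082594) = 1967/5876 + 16*(1437663082594/5706029923) = 1967/5876 + 23002609321504/5706029923 = 135174556134016045/33528631827548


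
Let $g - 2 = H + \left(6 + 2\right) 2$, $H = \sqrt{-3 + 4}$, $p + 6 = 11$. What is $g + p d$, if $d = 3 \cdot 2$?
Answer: $49$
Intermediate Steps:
$p = 5$ ($p = -6 + 11 = 5$)
$H = 1$ ($H = \sqrt{1} = 1$)
$d = 6$
$g = 19$ ($g = 2 + \left(1 + \left(6 + 2\right) 2\right) = 2 + \left(1 + 8 \cdot 2\right) = 2 + \left(1 + 16\right) = 2 + 17 = 19$)
$g + p d = 19 + 5 \cdot 6 = 19 + 30 = 49$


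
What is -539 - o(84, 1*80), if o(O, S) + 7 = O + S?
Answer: -696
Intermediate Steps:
o(O, S) = -7 + O + S (o(O, S) = -7 + (O + S) = -7 + O + S)
-539 - o(84, 1*80) = -539 - (-7 + 84 + 1*80) = -539 - (-7 + 84 + 80) = -539 - 1*157 = -539 - 157 = -696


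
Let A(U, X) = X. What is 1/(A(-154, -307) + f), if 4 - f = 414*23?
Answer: -1/9825 ≈ -0.00010178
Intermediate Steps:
f = -9518 (f = 4 - 414*23 = 4 - 1*9522 = 4 - 9522 = -9518)
1/(A(-154, -307) + f) = 1/(-307 - 9518) = 1/(-9825) = -1/9825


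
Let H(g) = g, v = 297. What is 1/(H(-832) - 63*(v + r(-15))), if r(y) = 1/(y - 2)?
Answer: -17/332168 ≈ -5.1179e-5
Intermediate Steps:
r(y) = 1/(-2 + y)
1/(H(-832) - 63*(v + r(-15))) = 1/(-832 - 63*(297 + 1/(-2 - 15))) = 1/(-832 - 63*(297 + 1/(-17))) = 1/(-832 - 63*(297 - 1/17)) = 1/(-832 - 63*5048/17) = 1/(-832 - 318024/17) = 1/(-332168/17) = -17/332168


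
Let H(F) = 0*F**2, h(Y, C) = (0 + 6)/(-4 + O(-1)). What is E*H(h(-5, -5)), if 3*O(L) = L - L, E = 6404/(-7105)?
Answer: 0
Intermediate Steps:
E = -6404/7105 (E = 6404*(-1/7105) = -6404/7105 ≈ -0.90134)
O(L) = 0 (O(L) = (L - L)/3 = (1/3)*0 = 0)
h(Y, C) = -3/2 (h(Y, C) = (0 + 6)/(-4 + 0) = 6/(-4) = 6*(-1/4) = -3/2)
H(F) = 0
E*H(h(-5, -5)) = -6404/7105*0 = 0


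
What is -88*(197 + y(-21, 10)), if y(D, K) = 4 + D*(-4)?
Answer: -25080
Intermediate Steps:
y(D, K) = 4 - 4*D
-88*(197 + y(-21, 10)) = -88*(197 + (4 - 4*(-21))) = -88*(197 + (4 + 84)) = -88*(197 + 88) = -88*285 = -25080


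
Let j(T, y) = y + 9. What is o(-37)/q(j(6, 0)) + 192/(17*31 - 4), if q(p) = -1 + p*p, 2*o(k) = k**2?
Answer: 746707/83680 ≈ 8.9234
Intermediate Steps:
j(T, y) = 9 + y
o(k) = k**2/2
q(p) = -1 + p**2
o(-37)/q(j(6, 0)) + 192/(17*31 - 4) = ((1/2)*(-37)**2)/(-1 + (9 + 0)**2) + 192/(17*31 - 4) = ((1/2)*1369)/(-1 + 9**2) + 192/(527 - 4) = 1369/(2*(-1 + 81)) + 192/523 = (1369/2)/80 + 192*(1/523) = (1369/2)*(1/80) + 192/523 = 1369/160 + 192/523 = 746707/83680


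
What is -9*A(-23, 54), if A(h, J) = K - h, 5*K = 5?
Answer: -216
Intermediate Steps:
K = 1 (K = (⅕)*5 = 1)
A(h, J) = 1 - h
-9*A(-23, 54) = -9*(1 - 1*(-23)) = -9*(1 + 23) = -9*24 = -216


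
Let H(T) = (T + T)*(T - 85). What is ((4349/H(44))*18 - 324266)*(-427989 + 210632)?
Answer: 127157106441785/1804 ≈ 7.0486e+10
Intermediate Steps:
H(T) = 2*T*(-85 + T) (H(T) = (2*T)*(-85 + T) = 2*T*(-85 + T))
((4349/H(44))*18 - 324266)*(-427989 + 210632) = ((4349/((2*44*(-85 + 44))))*18 - 324266)*(-427989 + 210632) = ((4349/((2*44*(-41))))*18 - 324266)*(-217357) = ((4349/(-3608))*18 - 324266)*(-217357) = ((4349*(-1/3608))*18 - 324266)*(-217357) = (-4349/3608*18 - 324266)*(-217357) = (-39141/1804 - 324266)*(-217357) = -585015005/1804*(-217357) = 127157106441785/1804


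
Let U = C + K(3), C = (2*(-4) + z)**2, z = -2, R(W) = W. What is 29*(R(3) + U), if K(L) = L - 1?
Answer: 3045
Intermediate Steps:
C = 100 (C = (2*(-4) - 2)**2 = (-8 - 2)**2 = (-10)**2 = 100)
K(L) = -1 + L
U = 102 (U = 100 + (-1 + 3) = 100 + 2 = 102)
29*(R(3) + U) = 29*(3 + 102) = 29*105 = 3045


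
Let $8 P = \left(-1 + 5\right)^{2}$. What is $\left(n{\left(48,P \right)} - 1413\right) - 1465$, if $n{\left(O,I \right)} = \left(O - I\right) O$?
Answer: $-670$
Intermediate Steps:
$P = 2$ ($P = \frac{\left(-1 + 5\right)^{2}}{8} = \frac{4^{2}}{8} = \frac{1}{8} \cdot 16 = 2$)
$n{\left(O,I \right)} = O \left(O - I\right)$
$\left(n{\left(48,P \right)} - 1413\right) - 1465 = \left(48 \left(48 - 2\right) - 1413\right) - 1465 = \left(48 \cdot 46 - 1413\right) - 1465 = \left(2208 - 1413\right) - 1465 = 795 - 1465 = -670$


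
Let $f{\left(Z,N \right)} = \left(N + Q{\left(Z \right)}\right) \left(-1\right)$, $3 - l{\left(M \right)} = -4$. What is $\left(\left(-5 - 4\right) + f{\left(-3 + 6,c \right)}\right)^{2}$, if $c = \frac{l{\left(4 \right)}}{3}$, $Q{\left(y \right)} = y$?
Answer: $\frac{1849}{9} \approx 205.44$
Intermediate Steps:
$l{\left(M \right)} = 7$ ($l{\left(M \right)} = 3 - -4 = 3 + 4 = 7$)
$c = \frac{7}{3} \approx 2.3333$
$f{\left(Z,N \right)} = - N - Z$ ($f{\left(Z,N \right)} = \left(N + Z\right) \left(-1\right) = - N - Z$)
$\left(\left(-5 - 4\right) + f{\left(-3 + 6,c \right)}\right)^{2} = \left(\left(-5 - 4\right) - \frac{16}{3}\right)^{2} = \left(-9 - \frac{16}{3}\right)^{2} = \left(- \frac{43}{3}\right)^{2} = \frac{1849}{9}$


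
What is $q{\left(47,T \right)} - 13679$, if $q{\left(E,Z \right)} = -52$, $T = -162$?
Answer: $-13731$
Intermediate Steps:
$q{\left(47,T \right)} - 13679 = -52 - 13679 = -13731$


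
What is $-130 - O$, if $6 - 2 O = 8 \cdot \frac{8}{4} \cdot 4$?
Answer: $-101$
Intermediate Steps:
$O = -29$ ($O = 3 - \frac{8 \cdot \frac{8}{4} \cdot 4}{2} = 3 - \frac{8 \cdot 8 \cdot \frac{1}{4} \cdot 4}{2} = 3 - \frac{8 \cdot 2 \cdot 4}{2} = 3 - \frac{16 \cdot 4}{2} = 3 - 32 = -29$)
$-130 - O = -130 - -29 = -130 + 29 = -101$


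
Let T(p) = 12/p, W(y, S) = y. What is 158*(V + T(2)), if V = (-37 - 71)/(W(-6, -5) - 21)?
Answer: 1580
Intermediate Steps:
V = 4 (V = (-37 - 71)/(-6 - 21) = -108/(-27) = -108*(-1/27) = 4)
158*(V + T(2)) = 158*(4 + 12/2) = 158*(4 + 12*(½)) = 158*(4 + 6) = 158*10 = 1580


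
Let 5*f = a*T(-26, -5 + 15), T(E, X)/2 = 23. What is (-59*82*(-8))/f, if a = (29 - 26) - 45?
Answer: -48380/483 ≈ -100.17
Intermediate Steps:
T(E, X) = 46 (T(E, X) = 2*23 = 46)
a = -42 (a = 3 - 45 = -42)
f = -1932/5 (f = (-42*46)/5 = (⅕)*(-1932) = -1932/5 ≈ -386.40)
(-59*82*(-8))/f = (-59*82*(-8))/(-1932/5) = -4838*(-8)*(-5/1932) = 38704*(-5/1932) = -48380/483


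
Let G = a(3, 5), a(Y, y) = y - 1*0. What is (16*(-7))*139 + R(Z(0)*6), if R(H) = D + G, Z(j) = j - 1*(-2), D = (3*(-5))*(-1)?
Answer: -15548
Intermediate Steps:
a(Y, y) = y (a(Y, y) = y + 0 = y)
D = 15 (D = -15*(-1) = 15)
Z(j) = 2 + j (Z(j) = j + 2 = 2 + j)
G = 5
R(H) = 20 (R(H) = 15 + 5 = 20)
(16*(-7))*139 + R(Z(0)*6) = (16*(-7))*139 + 20 = -112*139 + 20 = -15568 + 20 = -15548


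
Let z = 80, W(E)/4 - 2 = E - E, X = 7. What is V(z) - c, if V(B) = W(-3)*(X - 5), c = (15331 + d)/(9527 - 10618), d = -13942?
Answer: 18845/1091 ≈ 17.273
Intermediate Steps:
W(E) = 8 (W(E) = 8 + 4*(E - E) = 8 + 4*0 = 8 + 0 = 8)
c = -1389/1091 (c = (15331 - 13942)/(9527 - 10618) = 1389/(-1091) = 1389*(-1/1091) = -1389/1091 ≈ -1.2731)
V(B) = 16 (V(B) = 8*(7 - 5) = 8*2 = 16)
V(z) - c = 16 - 1*(-1389/1091) = 16 + 1389/1091 = 18845/1091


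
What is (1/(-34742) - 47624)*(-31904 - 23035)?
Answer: 90899487761451/34742 ≈ 2.6164e+9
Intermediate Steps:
(1/(-34742) - 47624)*(-31904 - 23035) = (-1/34742 - 47624)*(-54939) = -1654553009/34742*(-54939) = 90899487761451/34742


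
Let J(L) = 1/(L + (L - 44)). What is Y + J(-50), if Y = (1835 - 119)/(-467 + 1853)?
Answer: 1241/1008 ≈ 1.2312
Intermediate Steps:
J(L) = 1/(-44 + 2*L) (J(L) = 1/(L + (-44 + L)) = 1/(-44 + 2*L))
Y = 26/21 (Y = 1716/1386 = 1716*(1/1386) = 26/21 ≈ 1.2381)
Y + J(-50) = 26/21 + 1/(2*(-22 - 50)) = 26/21 + (½)/(-72) = 26/21 + (½)*(-1/72) = 26/21 - 1/144 = 1241/1008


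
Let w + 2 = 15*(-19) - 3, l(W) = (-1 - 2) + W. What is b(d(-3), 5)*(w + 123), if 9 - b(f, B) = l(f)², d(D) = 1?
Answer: -835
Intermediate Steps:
l(W) = -3 + W
w = -290 (w = -2 + (15*(-19) - 3) = -2 + (-285 - 3) = -2 - 288 = -290)
b(f, B) = 9 - (-3 + f)²
b(d(-3), 5)*(w + 123) = (1*(6 - 1*1))*(-290 + 123) = (1*(6 - 1))*(-167) = (1*5)*(-167) = 5*(-167) = -835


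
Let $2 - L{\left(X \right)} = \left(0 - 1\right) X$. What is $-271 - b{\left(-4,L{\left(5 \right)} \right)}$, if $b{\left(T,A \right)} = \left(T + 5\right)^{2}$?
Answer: $-272$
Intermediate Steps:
$L{\left(X \right)} = 2 + X$ ($L{\left(X \right)} = 2 - \left(0 - 1\right) X = 2 - - X = 2 + X$)
$b{\left(T,A \right)} = \left(5 + T\right)^{2}$
$-271 - b{\left(-4,L{\left(5 \right)} \right)} = -271 - \left(5 - 4\right)^{2} = -271 - 1^{2} = -271 - 1 = -272$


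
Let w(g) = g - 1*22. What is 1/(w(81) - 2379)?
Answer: -1/2320 ≈ -0.00043103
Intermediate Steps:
w(g) = -22 + g (w(g) = g - 22 = -22 + g)
1/(w(81) - 2379) = 1/((-22 + 81) - 2379) = 1/(59 - 2379) = 1/(-2320) = -1/2320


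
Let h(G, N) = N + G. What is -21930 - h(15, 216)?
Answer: -22161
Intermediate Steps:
h(G, N) = G + N
-21930 - h(15, 216) = -21930 - (15 + 216) = -21930 - 1*231 = -21930 - 231 = -22161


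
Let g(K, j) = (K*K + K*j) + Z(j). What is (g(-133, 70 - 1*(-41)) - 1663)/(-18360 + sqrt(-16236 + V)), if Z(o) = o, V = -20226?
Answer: -4204440/56187677 - 229*I*sqrt(36462)/56187677 ≈ -0.074829 - 0.00077824*I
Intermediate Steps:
g(K, j) = j + K**2 + K*j (g(K, j) = (K*K + K*j) + j = (K**2 + K*j) + j = j + K**2 + K*j)
(g(-133, 70 - 1*(-41)) - 1663)/(-18360 + sqrt(-16236 + V)) = (((70 - 1*(-41)) + (-133)**2 - 133*(70 - 1*(-41))) - 1663)/(-18360 + sqrt(-16236 - 20226)) = (((70 + 41) + 17689 - 133*(70 + 41)) - 1663)/(-18360 + sqrt(-36462)) = ((111 + 17689 - 133*111) - 1663)/(-18360 + I*sqrt(36462)) = ((111 + 17689 - 14763) - 1663)/(-18360 + I*sqrt(36462)) = (3037 - 1663)/(-18360 + I*sqrt(36462)) = 1374/(-18360 + I*sqrt(36462))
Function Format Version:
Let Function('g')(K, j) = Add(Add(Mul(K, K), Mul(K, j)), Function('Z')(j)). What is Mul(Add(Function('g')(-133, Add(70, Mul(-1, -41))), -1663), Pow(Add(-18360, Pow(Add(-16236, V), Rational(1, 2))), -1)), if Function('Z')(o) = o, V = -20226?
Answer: Add(Rational(-4204440, 56187677), Mul(Rational(-229, 56187677), I, Pow(36462, Rational(1, 2)))) ≈ Add(-0.074829, Mul(-0.00077824, I))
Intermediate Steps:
Function('g')(K, j) = Add(j, Pow(K, 2), Mul(K, j)) (Function('g')(K, j) = Add(Add(Mul(K, K), Mul(K, j)), j) = Add(Add(Pow(K, 2), Mul(K, j)), j) = Add(j, Pow(K, 2), Mul(K, j)))
Mul(Add(Function('g')(-133, Add(70, Mul(-1, -41))), -1663), Pow(Add(-18360, Pow(Add(-16236, V), Rational(1, 2))), -1)) = Mul(Add(Add(Add(70, Mul(-1, -41)), Pow(-133, 2), Mul(-133, Add(70, Mul(-1, -41)))), -1663), Pow(Add(-18360, Pow(Add(-16236, -20226), Rational(1, 2))), -1)) = Mul(Add(Add(Add(70, 41), 17689, Mul(-133, Add(70, 41))), -1663), Pow(Add(-18360, Pow(-36462, Rational(1, 2))), -1)) = Mul(Add(Add(111, 17689, Mul(-133, 111)), -1663), Pow(Add(-18360, Mul(I, Pow(36462, Rational(1, 2)))), -1)) = Mul(Add(Add(111, 17689, -14763), -1663), Pow(Add(-18360, Mul(I, Pow(36462, Rational(1, 2)))), -1)) = Mul(Add(3037, -1663), Pow(Add(-18360, Mul(I, Pow(36462, Rational(1, 2)))), -1)) = Mul(1374, Pow(Add(-18360, Mul(I, Pow(36462, Rational(1, 2)))), -1))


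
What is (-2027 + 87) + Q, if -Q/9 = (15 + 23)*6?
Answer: -3992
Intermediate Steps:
Q = -2052 (Q = -9*(15 + 23)*6 = -342*6 = -9*228 = -2052)
(-2027 + 87) + Q = (-2027 + 87) - 2052 = -1940 - 2052 = -3992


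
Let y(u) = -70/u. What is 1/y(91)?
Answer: -13/10 ≈ -1.3000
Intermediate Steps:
1/y(91) = 1/(-70/91) = 1/(-70*1/91) = 1/(-10/13) = -13/10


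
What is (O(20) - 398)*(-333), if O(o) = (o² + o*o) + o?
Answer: -140526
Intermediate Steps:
O(o) = o + 2*o² (O(o) = (o² + o²) + o = 2*o² + o = o + 2*o²)
(O(20) - 398)*(-333) = (20*(1 + 2*20) - 398)*(-333) = (20*(1 + 40) - 398)*(-333) = (20*41 - 398)*(-333) = (820 - 398)*(-333) = 422*(-333) = -140526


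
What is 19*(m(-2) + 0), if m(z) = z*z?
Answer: 76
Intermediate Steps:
m(z) = z²
19*(m(-2) + 0) = 19*((-2)² + 0) = 19*(4 + 0) = 19*4 = 76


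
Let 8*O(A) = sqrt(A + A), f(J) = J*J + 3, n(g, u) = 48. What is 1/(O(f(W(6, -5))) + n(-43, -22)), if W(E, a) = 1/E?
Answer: 55296/2654099 - 24*sqrt(218)/2654099 ≈ 0.020701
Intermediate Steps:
f(J) = 3 + J**2 (f(J) = J**2 + 3 = 3 + J**2)
O(A) = sqrt(2)*sqrt(A)/8 (O(A) = sqrt(A + A)/8 = sqrt(2*A)/8 = (sqrt(2)*sqrt(A))/8 = sqrt(2)*sqrt(A)/8)
1/(O(f(W(6, -5))) + n(-43, -22)) = 1/(sqrt(2)*sqrt(3 + (1/6)**2)/8 + 48) = 1/(sqrt(2)*sqrt(3 + 1/36)/8 + 48) = 1/(sqrt(2)*sqrt(109/36)/8 + 48) = 1/(sqrt(2)*(sqrt(109)/6)/8 + 48) = 1/(sqrt(218)/48 + 48) = 1/(48 + sqrt(218)/48)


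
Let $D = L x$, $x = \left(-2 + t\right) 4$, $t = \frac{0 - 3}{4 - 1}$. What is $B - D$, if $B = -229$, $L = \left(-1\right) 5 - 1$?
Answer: $-301$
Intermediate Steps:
$L = -6$ ($L = -5 - 1 = -6$)
$t = -1$ ($t = - \frac{3}{3} = \left(-3\right) \frac{1}{3} = -1$)
$x = -12$ ($x = \left(-2 - 1\right) 4 = \left(-3\right) 4 = -12$)
$D = 72$ ($D = \left(-6\right) \left(-12\right) = 72$)
$B - D = -229 - 72 = -301$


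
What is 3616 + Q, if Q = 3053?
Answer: 6669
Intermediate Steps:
3616 + Q = 3616 + 3053 = 6669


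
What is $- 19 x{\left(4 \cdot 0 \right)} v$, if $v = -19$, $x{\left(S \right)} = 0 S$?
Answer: $0$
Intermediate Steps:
$x{\left(S \right)} = 0$
$- 19 x{\left(4 \cdot 0 \right)} v = \left(-19\right) 0 \left(-19\right) = 0 \left(-19\right) = 0$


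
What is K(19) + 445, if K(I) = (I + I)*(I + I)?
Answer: 1889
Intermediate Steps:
K(I) = 4*I**2 (K(I) = (2*I)*(2*I) = 4*I**2)
K(19) + 445 = 4*19**2 + 445 = 4*361 + 445 = 1444 + 445 = 1889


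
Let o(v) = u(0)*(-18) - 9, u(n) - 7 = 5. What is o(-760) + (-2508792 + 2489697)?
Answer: -19320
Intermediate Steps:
u(n) = 12 (u(n) = 7 + 5 = 12)
o(v) = -225 (o(v) = 12*(-18) - 9 = -216 - 9 = -225)
o(-760) + (-2508792 + 2489697) = -225 + (-2508792 + 2489697) = -225 - 19095 = -19320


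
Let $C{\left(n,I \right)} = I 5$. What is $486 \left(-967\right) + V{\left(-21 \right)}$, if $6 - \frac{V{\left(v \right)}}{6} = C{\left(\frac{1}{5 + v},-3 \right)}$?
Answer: $-469836$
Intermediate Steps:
$C{\left(n,I \right)} = 5 I$
$V{\left(v \right)} = 126$ ($V{\left(v \right)} = 36 - 6 \cdot 5 \left(-3\right) = 36 - -90 = 36 + 90 = 126$)
$486 \left(-967\right) + V{\left(-21 \right)} = 486 \left(-967\right) + 126 = -469962 + 126 = -469836$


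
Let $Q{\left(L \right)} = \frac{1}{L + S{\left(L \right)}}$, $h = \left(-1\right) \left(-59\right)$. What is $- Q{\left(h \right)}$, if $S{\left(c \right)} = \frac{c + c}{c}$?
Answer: $- \frac{1}{61} \approx -0.016393$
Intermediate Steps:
$S{\left(c \right)} = 2$ ($S{\left(c \right)} = \frac{2 c}{c} = 2$)
$h = 59$
$Q{\left(L \right)} = \frac{1}{2 + L}$ ($Q{\left(L \right)} = \frac{1}{L + 2} = \frac{1}{2 + L}$)
$- Q{\left(h \right)} = - \frac{1}{2 + 59} = - \frac{1}{61}$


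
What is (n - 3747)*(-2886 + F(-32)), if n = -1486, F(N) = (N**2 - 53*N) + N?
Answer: 1036134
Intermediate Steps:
F(N) = N**2 - 52*N
(n - 3747)*(-2886 + F(-32)) = (-1486 - 3747)*(-2886 - 32*(-52 - 32)) = -5233*(-2886 - 32*(-84)) = -5233*(-2886 + 2688) = -5233*(-198) = 1036134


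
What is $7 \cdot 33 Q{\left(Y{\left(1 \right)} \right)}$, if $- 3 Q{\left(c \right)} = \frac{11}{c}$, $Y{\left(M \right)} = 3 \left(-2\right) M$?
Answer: $\frac{847}{6} \approx 141.17$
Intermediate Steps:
$Y{\left(M \right)} = - 6 M$
$Q{\left(c \right)} = - \frac{11}{3 c}$ ($Q{\left(c \right)} = - \frac{11 \frac{1}{c}}{3} = - \frac{11}{3 c}$)
$7 \cdot 33 Q{\left(Y{\left(1 \right)} \right)} = 7 \cdot 33 \left(- \frac{11}{3 \left(\left(-6\right) 1\right)}\right) = 231 \left(- \frac{11}{3 \left(-6\right)}\right) = 231 \left(\left(- \frac{11}{3}\right) \left(- \frac{1}{6}\right)\right) = 231 \cdot \frac{11}{18} = \frac{847}{6}$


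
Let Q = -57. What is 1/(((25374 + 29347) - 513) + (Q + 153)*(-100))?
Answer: 1/44608 ≈ 2.2418e-5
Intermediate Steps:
1/(((25374 + 29347) - 513) + (Q + 153)*(-100)) = 1/(((25374 + 29347) - 513) + (-57 + 153)*(-100)) = 1/((54721 - 513) + 96*(-100)) = 1/(54208 - 9600) = 1/44608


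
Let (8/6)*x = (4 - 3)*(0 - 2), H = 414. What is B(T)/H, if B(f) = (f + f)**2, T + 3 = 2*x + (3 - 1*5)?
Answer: 128/207 ≈ 0.61836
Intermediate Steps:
x = -3/2 (x = 3*((4 - 3)*(0 - 2))/4 = 3*(1*(-2))/4 = (3/4)*(-2) = -3/2 ≈ -1.5000)
T = -8 (T = -3 + (2*(-3/2) + (3 - 1*5)) = -3 + (-3 + (3 - 5)) = -3 + (-3 - 2) = -3 - 5 = -8)
B(f) = 4*f**2 (B(f) = (2*f)**2 = 4*f**2)
B(T)/H = (4*(-8)**2)/414 = (4*64)*(1/414) = 256*(1/414) = 128/207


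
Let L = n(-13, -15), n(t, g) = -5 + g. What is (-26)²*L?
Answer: -13520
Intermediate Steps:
L = -20 (L = -5 - 15 = -20)
(-26)²*L = (-26)²*(-20) = 676*(-20) = -13520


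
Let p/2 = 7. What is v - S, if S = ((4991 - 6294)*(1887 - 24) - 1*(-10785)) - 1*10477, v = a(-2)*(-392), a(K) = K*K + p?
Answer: 2420125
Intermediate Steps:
p = 14 (p = 2*7 = 14)
a(K) = 14 + K**2 (a(K) = K*K + 14 = K**2 + 14 = 14 + K**2)
v = -7056 (v = (14 + (-2)**2)*(-392) = (14 + 4)*(-392) = 18*(-392) = -7056)
S = -2427181 (S = (-1303*1863 + 10785) - 10477 = (-2427489 + 10785) - 10477 = -2416704 - 10477 = -2427181)
v - S = -7056 - 1*(-2427181) = -7056 + 2427181 = 2420125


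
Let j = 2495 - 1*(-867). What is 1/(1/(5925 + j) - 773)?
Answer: -9287/7178850 ≈ -0.0012937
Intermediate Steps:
j = 3362 (j = 2495 + 867 = 3362)
1/(1/(5925 + j) - 773) = 1/(1/(5925 + 3362) - 773) = 1/(1/9287 - 773) = 1/(-7178850/9287) = -9287/7178850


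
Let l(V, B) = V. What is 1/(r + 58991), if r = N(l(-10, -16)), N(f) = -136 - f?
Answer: 1/58865 ≈ 1.6988e-5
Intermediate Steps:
r = -126 (r = -136 - 1*(-10) = -136 + 10 = -126)
1/(r + 58991) = 1/(-126 + 58991) = 1/58865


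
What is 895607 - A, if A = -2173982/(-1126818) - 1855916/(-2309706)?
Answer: 402159429131506/449036973 ≈ 8.9560e+5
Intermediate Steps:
A = 1227146105/449036973 (A = -2173982*(-1/1126818) - 1855916*(-1/2309706) = 1086991/563409 + 40346/50211 = 1227146105/449036973 ≈ 2.7328)
895607 - A = 895607 - 1*1227146105/449036973 = 895607 - 1227146105/449036973 = 402159429131506/449036973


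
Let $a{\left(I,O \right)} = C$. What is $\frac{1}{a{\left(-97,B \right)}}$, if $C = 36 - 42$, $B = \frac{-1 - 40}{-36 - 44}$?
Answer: $- \frac{1}{6} \approx -0.16667$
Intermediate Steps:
$B = \frac{41}{80}$ ($B = - \frac{41}{-80} = \left(-41\right) \left(- \frac{1}{80}\right) = \frac{41}{80} \approx 0.5125$)
$C = -6$
$a{\left(I,O \right)} = -6$
$\frac{1}{a{\left(-97,B \right)}} = \frac{1}{-6} = - \frac{1}{6}$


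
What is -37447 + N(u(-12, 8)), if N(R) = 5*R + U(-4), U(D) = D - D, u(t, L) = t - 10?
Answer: -37557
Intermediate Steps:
u(t, L) = -10 + t
U(D) = 0
N(R) = 5*R (N(R) = 5*R + 0 = 5*R)
-37447 + N(u(-12, 8)) = -37447 + 5*(-10 - 12) = -37447 + 5*(-22) = -37447 - 110 = -37557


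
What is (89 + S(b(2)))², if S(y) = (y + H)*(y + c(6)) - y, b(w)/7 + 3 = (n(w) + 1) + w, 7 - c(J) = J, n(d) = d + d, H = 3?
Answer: 921600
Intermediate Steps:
n(d) = 2*d
c(J) = 7 - J
b(w) = -14 + 21*w (b(w) = -21 + 7*((2*w + 1) + w) = -21 + 7*((1 + 2*w) + w) = -21 + 7*(1 + 3*w) = -21 + (7 + 21*w) = -14 + 21*w)
S(y) = -y + (1 + y)*(3 + y) (S(y) = (y + 3)*(y + (7 - 1*6)) - y = (3 + y)*(y + (7 - 6)) - y = (3 + y)*(y + 1) - y = (3 + y)*(1 + y) - y = (1 + y)*(3 + y) - y = -y + (1 + y)*(3 + y))
(89 + S(b(2)))² = (89 + (3 + (-14 + 21*2)² + 3*(-14 + 21*2)))² = (89 + (3 + (-14 + 42)² + 3*(-14 + 42)))² = (89 + (3 + 28² + 3*28))² = (89 + (3 + 784 + 84))² = (89 + 871)² = 960² = 921600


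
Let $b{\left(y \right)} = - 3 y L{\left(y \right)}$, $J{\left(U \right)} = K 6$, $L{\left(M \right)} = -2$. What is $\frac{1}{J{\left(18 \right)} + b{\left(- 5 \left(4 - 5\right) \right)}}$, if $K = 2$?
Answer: $\frac{1}{42} \approx 0.02381$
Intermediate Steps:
$J{\left(U \right)} = 12$ ($J{\left(U \right)} = 2 \cdot 6 = 12$)
$b{\left(y \right)} = 6 y$ ($b{\left(y \right)} = - 3 y \left(-2\right) = 6 y$)
$\frac{1}{J{\left(18 \right)} + b{\left(- 5 \left(4 - 5\right) \right)}} = \frac{1}{12 + 6 \left(- 5 \left(4 - 5\right)\right)} = \frac{1}{12 + 6 \left(\left(-5\right) \left(-1\right)\right)} = \frac{1}{12 + 6 \cdot 5} = \frac{1}{12 + 30} = \frac{1}{42}$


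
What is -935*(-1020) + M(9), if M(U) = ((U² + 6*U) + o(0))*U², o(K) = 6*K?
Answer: 964635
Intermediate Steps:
M(U) = U²*(U² + 6*U) (M(U) = ((U² + 6*U) + 6*0)*U² = ((U² + 6*U) + 0)*U² = (U² + 6*U)*U² = U²*(U² + 6*U))
-935*(-1020) + M(9) = -935*(-1020) + 9³*(6 + 9) = 953700 + 729*15 = 953700 + 10935 = 964635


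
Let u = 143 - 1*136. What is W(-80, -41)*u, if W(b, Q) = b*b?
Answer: 44800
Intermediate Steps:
u = 7 (u = 143 - 136 = 7)
W(b, Q) = b²
W(-80, -41)*u = (-80)²*7 = 6400*7 = 44800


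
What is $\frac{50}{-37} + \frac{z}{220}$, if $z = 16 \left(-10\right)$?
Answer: $- \frac{846}{407} \approx -2.0786$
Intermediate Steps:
$z = -160$
$\frac{50}{-37} + \frac{z}{220} = \frac{50}{-37} - \frac{160}{220} = 50 \left(- \frac{1}{37}\right) - \frac{8}{11} = - \frac{50}{37} - \frac{8}{11} = - \frac{846}{407}$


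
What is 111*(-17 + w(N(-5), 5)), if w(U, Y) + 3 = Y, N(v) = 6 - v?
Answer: -1665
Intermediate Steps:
w(U, Y) = -3 + Y
111*(-17 + w(N(-5), 5)) = 111*(-17 + (-3 + 5)) = 111*(-17 + 2) = 111*(-15) = -1665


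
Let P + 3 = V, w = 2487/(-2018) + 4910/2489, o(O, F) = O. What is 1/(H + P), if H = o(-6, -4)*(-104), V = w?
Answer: 5022802/3122878279 ≈ 0.0016084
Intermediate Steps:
w = 3718237/5022802 (w = 2487*(-1/2018) + 4910*(1/2489) = -2487/2018 + 4910/2489 = 3718237/5022802 ≈ 0.74027)
V = 3718237/5022802 ≈ 0.74027
P = -11350169/5022802 (P = -3 + 3718237/5022802 = -11350169/5022802 ≈ -2.2597)
H = 624 (H = -6*(-104) = 624)
1/(H + P) = 1/(624 - 11350169/5022802) = 1/(3122878279/5022802) = 5022802/3122878279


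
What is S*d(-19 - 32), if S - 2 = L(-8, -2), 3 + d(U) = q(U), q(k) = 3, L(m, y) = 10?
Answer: 0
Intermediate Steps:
d(U) = 0 (d(U) = -3 + 3 = 0)
S = 12 (S = 2 + 10 = 12)
S*d(-19 - 32) = 12*0 = 0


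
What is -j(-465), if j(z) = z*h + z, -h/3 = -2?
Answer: 3255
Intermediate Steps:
h = 6 (h = -3*(-2) = 6)
j(z) = 7*z (j(z) = z*6 + z = 6*z + z = 7*z)
-j(-465) = -7*(-465) = -1*(-3255) = 3255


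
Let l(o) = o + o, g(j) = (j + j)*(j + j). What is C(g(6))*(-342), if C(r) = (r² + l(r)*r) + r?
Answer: -21324384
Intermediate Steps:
g(j) = 4*j² (g(j) = (2*j)*(2*j) = 4*j²)
l(o) = 2*o
C(r) = r + 3*r² (C(r) = (r² + (2*r)*r) + r = (r² + 2*r²) + r = 3*r² + r = r + 3*r²)
C(g(6))*(-342) = ((4*6²)*(1 + 3*(4*6²)))*(-342) = ((4*36)*(1 + 3*(4*36)))*(-342) = (144*(1 + 3*144))*(-342) = (144*(1 + 432))*(-342) = (144*433)*(-342) = 62352*(-342) = -21324384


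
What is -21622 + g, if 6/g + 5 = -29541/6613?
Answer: -676853305/31303 ≈ -21623.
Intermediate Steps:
g = -19839/31303 (g = 6/(-5 - 29541/6613) = 6/(-62606/6613) = 6*(-6613/62606) = -19839/31303 ≈ -0.63377)
-21622 + g = -21622 - 19839/31303 = -676853305/31303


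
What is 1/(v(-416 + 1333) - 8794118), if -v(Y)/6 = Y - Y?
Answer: -1/8794118 ≈ -1.1371e-7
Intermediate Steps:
v(Y) = 0 (v(Y) = -6*(Y - Y) = -6*0 = 0)
1/(v(-416 + 1333) - 8794118) = 1/(0 - 8794118) = 1/(-8794118) = -1/8794118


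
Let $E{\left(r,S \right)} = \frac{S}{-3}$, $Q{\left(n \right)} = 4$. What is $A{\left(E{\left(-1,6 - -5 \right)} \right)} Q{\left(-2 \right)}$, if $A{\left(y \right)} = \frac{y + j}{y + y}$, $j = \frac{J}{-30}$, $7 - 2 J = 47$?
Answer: $\frac{18}{11} \approx 1.6364$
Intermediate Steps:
$J = -20$ ($J = \frac{7}{2} - \frac{47}{2} = -20$)
$j = \frac{2}{3}$ ($j = - \frac{20}{-30} = \left(-20\right) \left(- \frac{1}{30}\right) = \frac{2}{3} \approx 0.66667$)
$E{\left(r,S \right)} = - \frac{S}{3}$ ($E{\left(r,S \right)} = S \left(- \frac{1}{3}\right) = - \frac{S}{3}$)
$A{\left(y \right)} = \frac{\frac{2}{3} + y}{2 y}$ ($A{\left(y \right)} = \frac{y + \frac{2}{3}}{y + y} = \frac{\frac{2}{3} + y}{2 y}$)
$A{\left(E{\left(-1,6 - -5 \right)} \right)} Q{\left(-2 \right)} = \frac{2 + 3 \left(- \frac{6 - -5}{3}\right)}{6 \left(- \frac{6 - -5}{3}\right)} 4 = \frac{2 + 3 \left(- \frac{6 + 5}{3}\right)}{6 \left(- \frac{6 + 5}{3}\right)} 4 = \frac{2 + 3 \left(\left(- \frac{1}{3}\right) 11\right)}{6 \left(\left(- \frac{1}{3}\right) 11\right)} 4 = \frac{2 + 3 \left(- \frac{11}{3}\right)}{6 \left(- \frac{11}{3}\right)} 4 = \frac{1}{6} \left(- \frac{3}{11}\right) \left(2 - 11\right) 4 = \frac{1}{6} \left(- \frac{3}{11}\right) \left(-9\right) 4 = \frac{9}{22} \cdot 4 = \frac{18}{11}$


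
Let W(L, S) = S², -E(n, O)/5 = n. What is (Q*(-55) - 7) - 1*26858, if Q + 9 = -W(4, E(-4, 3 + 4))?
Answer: -4370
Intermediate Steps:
E(n, O) = -5*n
Q = -409 (Q = -9 - (-5*(-4))² = -9 - 1*20² = -9 - 1*400 = -9 - 400 = -409)
(Q*(-55) - 7) - 1*26858 = (-409*(-55) - 7) - 1*26858 = (22495 - 7) - 26858 = 22488 - 26858 = -4370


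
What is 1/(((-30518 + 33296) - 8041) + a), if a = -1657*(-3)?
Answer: -1/292 ≈ -0.0034247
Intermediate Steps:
a = 4971
1/(((-30518 + 33296) - 8041) + a) = 1/(((-30518 + 33296) - 8041) + 4971) = 1/((2778 - 8041) + 4971) = 1/(-5263 + 4971) = 1/(-292) = -1/292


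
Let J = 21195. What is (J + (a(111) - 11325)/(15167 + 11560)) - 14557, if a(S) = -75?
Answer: 59134142/8909 ≈ 6637.6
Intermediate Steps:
(J + (a(111) - 11325)/(15167 + 11560)) - 14557 = (21195 + (-75 - 11325)/(15167 + 11560)) - 14557 = (21195 - 11400/26727) - 14557 = (21195 - 11400*1/26727) - 14557 = (21195 - 3800/8909) - 14557 = 188822455/8909 - 14557 = 59134142/8909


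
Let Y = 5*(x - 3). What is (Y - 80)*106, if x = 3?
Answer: -8480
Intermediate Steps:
Y = 0 (Y = 5*(3 - 3) = 5*0 = 0)
(Y - 80)*106 = (0 - 80)*106 = -80*106 = -8480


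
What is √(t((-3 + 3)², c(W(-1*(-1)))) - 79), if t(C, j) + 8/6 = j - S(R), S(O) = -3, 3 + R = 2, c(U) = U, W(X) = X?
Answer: I*√687/3 ≈ 8.7369*I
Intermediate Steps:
R = -1 (R = -3 + 2 = -1)
t(C, j) = 5/3 + j (t(C, j) = -4/3 + (j - 1*(-3)) = -4/3 + (j + 3) = -4/3 + (3 + j) = 5/3 + j)
√(t((-3 + 3)², c(W(-1*(-1)))) - 79) = √((5/3 - 1*(-1)) - 79) = √((5/3 + 1) - 79) = √(8/3 - 79) = √(-229/3) = I*√687/3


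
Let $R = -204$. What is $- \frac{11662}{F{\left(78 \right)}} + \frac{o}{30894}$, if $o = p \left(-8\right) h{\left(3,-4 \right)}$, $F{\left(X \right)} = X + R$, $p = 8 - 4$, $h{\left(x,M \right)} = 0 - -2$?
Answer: $\frac{4289021}{46341} \approx 92.553$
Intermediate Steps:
$h{\left(x,M \right)} = 2$ ($h{\left(x,M \right)} = 0 + 2 = 2$)
$p = 4$
$F{\left(X \right)} = -204 + X$ ($F{\left(X \right)} = X - 204 = -204 + X$)
$o = -64$ ($o = 4 \left(-8\right) 2 = \left(-32\right) 2 = -64$)
$- \frac{11662}{F{\left(78 \right)}} + \frac{o}{30894} = - \frac{11662}{-204 + 78} - \frac{64}{30894} = - \frac{11662}{-126} - \frac{32}{15447} = \left(-11662\right) \left(- \frac{1}{126}\right) - \frac{32}{15447} = \frac{833}{9} - \frac{32}{15447} = \frac{4289021}{46341}$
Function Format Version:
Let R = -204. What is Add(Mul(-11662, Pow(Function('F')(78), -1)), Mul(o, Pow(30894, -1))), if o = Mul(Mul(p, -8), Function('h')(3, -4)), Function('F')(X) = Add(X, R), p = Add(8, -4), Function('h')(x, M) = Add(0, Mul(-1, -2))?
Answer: Rational(4289021, 46341) ≈ 92.553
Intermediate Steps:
Function('h')(x, M) = 2 (Function('h')(x, M) = Add(0, 2) = 2)
p = 4
Function('F')(X) = Add(-204, X) (Function('F')(X) = Add(X, -204) = Add(-204, X))
o = -64 (o = Mul(Mul(4, -8), 2) = Mul(-32, 2) = -64)
Add(Mul(-11662, Pow(Function('F')(78), -1)), Mul(o, Pow(30894, -1))) = Add(Mul(-11662, Pow(Add(-204, 78), -1)), Mul(-64, Pow(30894, -1))) = Add(Mul(-11662, Pow(-126, -1)), Mul(-64, Rational(1, 30894))) = Add(Mul(-11662, Rational(-1, 126)), Rational(-32, 15447)) = Add(Rational(833, 9), Rational(-32, 15447)) = Rational(4289021, 46341)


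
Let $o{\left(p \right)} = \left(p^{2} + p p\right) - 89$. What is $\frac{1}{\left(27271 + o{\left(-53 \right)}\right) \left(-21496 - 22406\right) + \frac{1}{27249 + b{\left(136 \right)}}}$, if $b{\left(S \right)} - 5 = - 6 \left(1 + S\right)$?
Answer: $- \frac{26432}{38061699379199} \approx -6.9445 \cdot 10^{-10}$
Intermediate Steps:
$b{\left(S \right)} = -1 - 6 S$ ($b{\left(S \right)} = 5 - 6 \left(1 + S\right) = 5 - \left(6 + 6 S\right) = -1 - 6 S$)
$o{\left(p \right)} = -89 + 2 p^{2}$ ($o{\left(p \right)} = \left(p^{2} + p^{2}\right) - 89 = 2 p^{2} - 89 = -89 + 2 p^{2}$)
$\frac{1}{\left(27271 + o{\left(-53 \right)}\right) \left(-21496 - 22406\right) + \frac{1}{27249 + b{\left(136 \right)}}} = \frac{1}{\left(27271 - \left(89 - 2 \left(-53\right)^{2}\right)\right) \left(-21496 - 22406\right) + \frac{1}{27249 - 817}} = \frac{1}{\left(27271 + \left(-89 + 2 \cdot 2809\right)\right) \left(-43902\right) + \frac{1}{27249 - 817}} = \frac{1}{\left(27271 + \left(-89 + 5618\right)\right) \left(-43902\right) + \frac{1}{27249 - 817}} = \frac{1}{\left(27271 + 5529\right) \left(-43902\right) + \frac{1}{26432}} = \frac{1}{32800 \left(-43902\right) + \frac{1}{26432}} = \frac{1}{-1439985600 + \frac{1}{26432}} = \frac{1}{- \frac{38061699379199}{26432}} = - \frac{26432}{38061699379199}$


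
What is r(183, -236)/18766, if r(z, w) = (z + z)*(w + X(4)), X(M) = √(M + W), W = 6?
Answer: -43188/9383 + 183*√10/9383 ≈ -4.5411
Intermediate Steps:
X(M) = √(6 + M) (X(M) = √(M + 6) = √(6 + M))
r(z, w) = 2*z*(w + √10) (r(z, w) = (z + z)*(w + √(6 + 4)) = (2*z)*(w + √10) = 2*z*(w + √10))
r(183, -236)/18766 = (2*183*(-236 + √10))/18766 = (-86376 + 366*√10)*(1/18766) = -43188/9383 + 183*√10/9383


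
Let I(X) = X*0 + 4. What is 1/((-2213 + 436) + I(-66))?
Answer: -1/1773 ≈ -0.00056402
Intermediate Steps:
I(X) = 4 (I(X) = 0 + 4 = 4)
1/((-2213 + 436) + I(-66)) = 1/((-2213 + 436) + 4) = 1/(-1777 + 4) = 1/(-1773) = -1/1773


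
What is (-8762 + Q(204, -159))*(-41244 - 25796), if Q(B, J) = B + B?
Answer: 560052160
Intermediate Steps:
Q(B, J) = 2*B
(-8762 + Q(204, -159))*(-41244 - 25796) = (-8762 + 2*204)*(-41244 - 25796) = (-8762 + 408)*(-67040) = -8354*(-67040) = 560052160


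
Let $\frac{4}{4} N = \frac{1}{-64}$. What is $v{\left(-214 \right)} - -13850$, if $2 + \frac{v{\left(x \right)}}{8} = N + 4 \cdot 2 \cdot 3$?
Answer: $\frac{112207}{8} \approx 14026.0$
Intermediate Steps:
$N = - \frac{1}{64}$ ($N = \frac{1}{-64} = - \frac{1}{64} \approx -0.015625$)
$v{\left(x \right)} = \frac{1407}{8}$ ($v{\left(x \right)} = -16 + 8 \left(- \frac{1}{64} + 4 \cdot 2 \cdot 3\right) = -16 + 8 \left(- \frac{1}{64} + 8 \cdot 3\right) = -16 + 8 \left(- \frac{1}{64} + 24\right) = -16 + 8 \cdot \frac{1535}{64} = -16 + \frac{1535}{8} = \frac{1407}{8}$)
$v{\left(-214 \right)} - -13850 = \frac{1407}{8} - -13850 = \frac{1407}{8} + 13850 = \frac{112207}{8}$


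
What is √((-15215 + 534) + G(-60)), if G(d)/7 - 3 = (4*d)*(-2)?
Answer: 10*I*√113 ≈ 106.3*I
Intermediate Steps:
G(d) = 21 - 56*d (G(d) = 21 + 7*((4*d)*(-2)) = 21 + 7*(-8*d) = 21 - 56*d)
√((-15215 + 534) + G(-60)) = √((-15215 + 534) + (21 - 56*(-60))) = √(-14681 + (21 + 3360)) = √(-14681 + 3381) = √(-11300) = 10*I*√113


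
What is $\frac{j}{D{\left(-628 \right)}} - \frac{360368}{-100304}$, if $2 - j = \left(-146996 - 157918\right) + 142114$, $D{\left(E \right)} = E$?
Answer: $- \frac{503230647}{1968466} \approx -255.65$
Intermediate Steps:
$j = 162802$ ($j = 2 - \left(\left(-146996 - 157918\right) + 142114\right) = 2 - \left(-304914 + 142114\right) = 2 - -162800 = 2 + 162800 = 162802$)
$\frac{j}{D{\left(-628 \right)}} - \frac{360368}{-100304} = \frac{162802}{-628} - \frac{360368}{-100304} = 162802 \left(- \frac{1}{628}\right) - - \frac{22523}{6269} = - \frac{81401}{314} + \frac{22523}{6269} = - \frac{503230647}{1968466}$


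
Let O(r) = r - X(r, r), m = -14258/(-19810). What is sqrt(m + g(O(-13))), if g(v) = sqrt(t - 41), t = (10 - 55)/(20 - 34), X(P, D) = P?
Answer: sqrt(282450980 + 644716450*I*sqrt(14))/19810 ≈ 1.8586 + 1.6537*I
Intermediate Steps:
m = 7129/9905 (m = -14258*(-1/19810) = 7129/9905 ≈ 0.71974)
t = 45/14 (t = -45/(-14) = -45*(-1/14) = 45/14 ≈ 3.2143)
O(r) = 0 (O(r) = r - r = 0)
g(v) = 23*I*sqrt(14)/14 (g(v) = sqrt(45/14 - 41) = sqrt(-529/14) = 23*I*sqrt(14)/14)
sqrt(m + g(O(-13))) = sqrt(7129/9905 + 23*I*sqrt(14)/14)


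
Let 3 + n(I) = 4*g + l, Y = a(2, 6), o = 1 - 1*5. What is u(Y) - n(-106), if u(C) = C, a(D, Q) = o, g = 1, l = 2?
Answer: -7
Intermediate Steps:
o = -4 (o = 1 - 5 = -4)
a(D, Q) = -4
Y = -4
n(I) = 3 (n(I) = -3 + (4*1 + 2) = -3 + (4 + 2) = -3 + 6 = 3)
u(Y) - n(-106) = -4 - 1*3 = -4 - 3 = -7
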